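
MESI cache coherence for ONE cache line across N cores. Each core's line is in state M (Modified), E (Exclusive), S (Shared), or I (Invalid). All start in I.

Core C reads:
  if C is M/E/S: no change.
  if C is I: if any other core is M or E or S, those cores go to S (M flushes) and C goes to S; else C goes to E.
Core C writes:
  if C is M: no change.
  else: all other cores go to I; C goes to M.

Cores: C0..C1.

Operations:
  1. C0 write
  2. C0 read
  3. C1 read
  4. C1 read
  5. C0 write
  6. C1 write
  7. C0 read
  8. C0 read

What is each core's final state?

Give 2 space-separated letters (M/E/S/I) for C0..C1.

Op 1: C0 write [C0 write: invalidate none -> C0=M] -> [M,I]
Op 2: C0 read [C0 read: already in M, no change] -> [M,I]
Op 3: C1 read [C1 read from I: others=['C0=M'] -> C1=S, others downsized to S] -> [S,S]
Op 4: C1 read [C1 read: already in S, no change] -> [S,S]
Op 5: C0 write [C0 write: invalidate ['C1=S'] -> C0=M] -> [M,I]
Op 6: C1 write [C1 write: invalidate ['C0=M'] -> C1=M] -> [I,M]
Op 7: C0 read [C0 read from I: others=['C1=M'] -> C0=S, others downsized to S] -> [S,S]
Op 8: C0 read [C0 read: already in S, no change] -> [S,S]

Answer: S S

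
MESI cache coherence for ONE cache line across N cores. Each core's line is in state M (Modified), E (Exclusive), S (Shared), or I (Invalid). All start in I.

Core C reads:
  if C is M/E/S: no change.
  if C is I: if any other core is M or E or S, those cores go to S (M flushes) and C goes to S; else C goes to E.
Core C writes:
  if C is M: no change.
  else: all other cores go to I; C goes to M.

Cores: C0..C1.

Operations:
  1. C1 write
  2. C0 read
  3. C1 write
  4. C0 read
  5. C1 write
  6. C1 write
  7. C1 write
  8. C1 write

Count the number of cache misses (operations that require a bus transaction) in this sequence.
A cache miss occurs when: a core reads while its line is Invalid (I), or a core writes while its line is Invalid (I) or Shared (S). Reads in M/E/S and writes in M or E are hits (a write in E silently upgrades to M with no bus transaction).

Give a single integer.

Answer: 5

Derivation:
Op 1: C1 write [C1 write: invalidate none -> C1=M] -> [I,M] [MISS #1: write from I]
Op 2: C0 read [C0 read from I: others=['C1=M'] -> C0=S, others downsized to S] -> [S,S] [MISS #2: read from I]
Op 3: C1 write [C1 write: invalidate ['C0=S'] -> C1=M] -> [I,M] [MISS #3: write from S]
Op 4: C0 read [C0 read from I: others=['C1=M'] -> C0=S, others downsized to S] -> [S,S] [MISS #4: read from I]
Op 5: C1 write [C1 write: invalidate ['C0=S'] -> C1=M] -> [I,M] [MISS #5: write from S]
Op 6: C1 write [C1 write: already M (modified), no change] -> [I,M] [hit: write from M]
Op 7: C1 write [C1 write: already M (modified), no change] -> [I,M] [hit: write from M]
Op 8: C1 write [C1 write: already M (modified), no change] -> [I,M] [hit: write from M]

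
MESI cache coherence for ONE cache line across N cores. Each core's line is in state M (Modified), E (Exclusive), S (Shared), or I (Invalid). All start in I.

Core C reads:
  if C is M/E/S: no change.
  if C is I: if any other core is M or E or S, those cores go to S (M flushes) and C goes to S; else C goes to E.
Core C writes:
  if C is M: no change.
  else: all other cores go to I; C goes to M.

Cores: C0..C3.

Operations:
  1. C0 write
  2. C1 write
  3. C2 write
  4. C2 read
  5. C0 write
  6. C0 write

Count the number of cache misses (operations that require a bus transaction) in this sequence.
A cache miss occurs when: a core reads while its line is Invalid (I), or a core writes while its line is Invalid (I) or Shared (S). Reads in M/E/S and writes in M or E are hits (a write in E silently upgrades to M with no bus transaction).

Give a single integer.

Answer: 4

Derivation:
Op 1: C0 write [C0 write: invalidate none -> C0=M] -> [M,I,I,I] [MISS #1: write from I]
Op 2: C1 write [C1 write: invalidate ['C0=M'] -> C1=M] -> [I,M,I,I] [MISS #2: write from I]
Op 3: C2 write [C2 write: invalidate ['C1=M'] -> C2=M] -> [I,I,M,I] [MISS #3: write from I]
Op 4: C2 read [C2 read: already in M, no change] -> [I,I,M,I] [hit: read from M]
Op 5: C0 write [C0 write: invalidate ['C2=M'] -> C0=M] -> [M,I,I,I] [MISS #4: write from I]
Op 6: C0 write [C0 write: already M (modified), no change] -> [M,I,I,I] [hit: write from M]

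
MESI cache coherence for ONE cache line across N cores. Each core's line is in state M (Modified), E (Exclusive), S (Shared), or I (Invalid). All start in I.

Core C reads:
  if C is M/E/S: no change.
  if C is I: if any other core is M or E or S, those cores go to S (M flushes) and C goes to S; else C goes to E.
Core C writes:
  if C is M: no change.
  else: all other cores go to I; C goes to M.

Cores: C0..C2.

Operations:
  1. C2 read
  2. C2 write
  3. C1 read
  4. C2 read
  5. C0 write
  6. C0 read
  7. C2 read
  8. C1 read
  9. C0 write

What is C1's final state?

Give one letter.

Answer: I

Derivation:
Op 1: C2 read [C2 read from I: no other sharers -> C2=E (exclusive)] -> [I,I,E]
Op 2: C2 write [C2 write: invalidate none -> C2=M] -> [I,I,M]
Op 3: C1 read [C1 read from I: others=['C2=M'] -> C1=S, others downsized to S] -> [I,S,S]
Op 4: C2 read [C2 read: already in S, no change] -> [I,S,S]
Op 5: C0 write [C0 write: invalidate ['C1=S', 'C2=S'] -> C0=M] -> [M,I,I]
Op 6: C0 read [C0 read: already in M, no change] -> [M,I,I]
Op 7: C2 read [C2 read from I: others=['C0=M'] -> C2=S, others downsized to S] -> [S,I,S]
Op 8: C1 read [C1 read from I: others=['C0=S', 'C2=S'] -> C1=S, others downsized to S] -> [S,S,S]
Op 9: C0 write [C0 write: invalidate ['C1=S', 'C2=S'] -> C0=M] -> [M,I,I]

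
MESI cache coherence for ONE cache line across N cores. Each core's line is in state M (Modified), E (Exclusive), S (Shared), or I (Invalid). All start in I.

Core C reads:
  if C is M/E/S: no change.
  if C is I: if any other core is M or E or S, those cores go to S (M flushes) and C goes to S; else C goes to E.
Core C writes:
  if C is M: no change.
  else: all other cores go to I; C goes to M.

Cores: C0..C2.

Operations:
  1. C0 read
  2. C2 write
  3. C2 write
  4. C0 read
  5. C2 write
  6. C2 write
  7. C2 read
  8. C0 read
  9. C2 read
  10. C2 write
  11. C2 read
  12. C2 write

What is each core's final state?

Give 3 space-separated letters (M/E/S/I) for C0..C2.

Answer: I I M

Derivation:
Op 1: C0 read [C0 read from I: no other sharers -> C0=E (exclusive)] -> [E,I,I]
Op 2: C2 write [C2 write: invalidate ['C0=E'] -> C2=M] -> [I,I,M]
Op 3: C2 write [C2 write: already M (modified), no change] -> [I,I,M]
Op 4: C0 read [C0 read from I: others=['C2=M'] -> C0=S, others downsized to S] -> [S,I,S]
Op 5: C2 write [C2 write: invalidate ['C0=S'] -> C2=M] -> [I,I,M]
Op 6: C2 write [C2 write: already M (modified), no change] -> [I,I,M]
Op 7: C2 read [C2 read: already in M, no change] -> [I,I,M]
Op 8: C0 read [C0 read from I: others=['C2=M'] -> C0=S, others downsized to S] -> [S,I,S]
Op 9: C2 read [C2 read: already in S, no change] -> [S,I,S]
Op 10: C2 write [C2 write: invalidate ['C0=S'] -> C2=M] -> [I,I,M]
Op 11: C2 read [C2 read: already in M, no change] -> [I,I,M]
Op 12: C2 write [C2 write: already M (modified), no change] -> [I,I,M]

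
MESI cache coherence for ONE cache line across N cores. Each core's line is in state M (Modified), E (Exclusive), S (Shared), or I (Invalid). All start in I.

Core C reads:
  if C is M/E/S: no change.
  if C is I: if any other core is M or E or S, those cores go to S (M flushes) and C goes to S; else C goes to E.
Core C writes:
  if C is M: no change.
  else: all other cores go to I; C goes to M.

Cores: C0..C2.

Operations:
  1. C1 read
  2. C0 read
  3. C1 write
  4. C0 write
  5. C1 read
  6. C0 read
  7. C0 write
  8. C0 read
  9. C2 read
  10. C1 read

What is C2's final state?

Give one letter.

Answer: S

Derivation:
Op 1: C1 read [C1 read from I: no other sharers -> C1=E (exclusive)] -> [I,E,I]
Op 2: C0 read [C0 read from I: others=['C1=E'] -> C0=S, others downsized to S] -> [S,S,I]
Op 3: C1 write [C1 write: invalidate ['C0=S'] -> C1=M] -> [I,M,I]
Op 4: C0 write [C0 write: invalidate ['C1=M'] -> C0=M] -> [M,I,I]
Op 5: C1 read [C1 read from I: others=['C0=M'] -> C1=S, others downsized to S] -> [S,S,I]
Op 6: C0 read [C0 read: already in S, no change] -> [S,S,I]
Op 7: C0 write [C0 write: invalidate ['C1=S'] -> C0=M] -> [M,I,I]
Op 8: C0 read [C0 read: already in M, no change] -> [M,I,I]
Op 9: C2 read [C2 read from I: others=['C0=M'] -> C2=S, others downsized to S] -> [S,I,S]
Op 10: C1 read [C1 read from I: others=['C0=S', 'C2=S'] -> C1=S, others downsized to S] -> [S,S,S]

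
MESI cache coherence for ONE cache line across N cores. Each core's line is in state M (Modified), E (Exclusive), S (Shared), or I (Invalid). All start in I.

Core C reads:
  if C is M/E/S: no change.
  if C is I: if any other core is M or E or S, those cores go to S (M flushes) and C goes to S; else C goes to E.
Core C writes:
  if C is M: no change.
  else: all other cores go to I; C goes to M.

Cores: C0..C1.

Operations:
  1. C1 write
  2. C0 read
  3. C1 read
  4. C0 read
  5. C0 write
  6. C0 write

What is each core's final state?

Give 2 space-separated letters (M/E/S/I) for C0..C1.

Op 1: C1 write [C1 write: invalidate none -> C1=M] -> [I,M]
Op 2: C0 read [C0 read from I: others=['C1=M'] -> C0=S, others downsized to S] -> [S,S]
Op 3: C1 read [C1 read: already in S, no change] -> [S,S]
Op 4: C0 read [C0 read: already in S, no change] -> [S,S]
Op 5: C0 write [C0 write: invalidate ['C1=S'] -> C0=M] -> [M,I]
Op 6: C0 write [C0 write: already M (modified), no change] -> [M,I]

Answer: M I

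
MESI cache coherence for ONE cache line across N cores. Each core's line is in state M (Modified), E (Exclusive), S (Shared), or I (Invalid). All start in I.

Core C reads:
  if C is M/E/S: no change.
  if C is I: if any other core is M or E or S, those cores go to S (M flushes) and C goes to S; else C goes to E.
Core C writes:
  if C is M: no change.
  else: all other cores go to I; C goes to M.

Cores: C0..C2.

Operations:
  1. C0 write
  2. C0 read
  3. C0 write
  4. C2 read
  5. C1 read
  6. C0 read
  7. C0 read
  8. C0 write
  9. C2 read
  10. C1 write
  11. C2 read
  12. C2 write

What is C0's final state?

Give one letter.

Op 1: C0 write [C0 write: invalidate none -> C0=M] -> [M,I,I]
Op 2: C0 read [C0 read: already in M, no change] -> [M,I,I]
Op 3: C0 write [C0 write: already M (modified), no change] -> [M,I,I]
Op 4: C2 read [C2 read from I: others=['C0=M'] -> C2=S, others downsized to S] -> [S,I,S]
Op 5: C1 read [C1 read from I: others=['C0=S', 'C2=S'] -> C1=S, others downsized to S] -> [S,S,S]
Op 6: C0 read [C0 read: already in S, no change] -> [S,S,S]
Op 7: C0 read [C0 read: already in S, no change] -> [S,S,S]
Op 8: C0 write [C0 write: invalidate ['C1=S', 'C2=S'] -> C0=M] -> [M,I,I]
Op 9: C2 read [C2 read from I: others=['C0=M'] -> C2=S, others downsized to S] -> [S,I,S]
Op 10: C1 write [C1 write: invalidate ['C0=S', 'C2=S'] -> C1=M] -> [I,M,I]
Op 11: C2 read [C2 read from I: others=['C1=M'] -> C2=S, others downsized to S] -> [I,S,S]
Op 12: C2 write [C2 write: invalidate ['C1=S'] -> C2=M] -> [I,I,M]

Answer: I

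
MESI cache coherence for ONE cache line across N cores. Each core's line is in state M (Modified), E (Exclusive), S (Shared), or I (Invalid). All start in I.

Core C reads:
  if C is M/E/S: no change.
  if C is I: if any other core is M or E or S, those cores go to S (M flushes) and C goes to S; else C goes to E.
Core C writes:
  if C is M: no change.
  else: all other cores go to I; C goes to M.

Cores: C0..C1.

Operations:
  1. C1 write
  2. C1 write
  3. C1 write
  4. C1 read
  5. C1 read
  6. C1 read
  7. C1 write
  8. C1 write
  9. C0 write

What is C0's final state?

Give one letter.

Answer: M

Derivation:
Op 1: C1 write [C1 write: invalidate none -> C1=M] -> [I,M]
Op 2: C1 write [C1 write: already M (modified), no change] -> [I,M]
Op 3: C1 write [C1 write: already M (modified), no change] -> [I,M]
Op 4: C1 read [C1 read: already in M, no change] -> [I,M]
Op 5: C1 read [C1 read: already in M, no change] -> [I,M]
Op 6: C1 read [C1 read: already in M, no change] -> [I,M]
Op 7: C1 write [C1 write: already M (modified), no change] -> [I,M]
Op 8: C1 write [C1 write: already M (modified), no change] -> [I,M]
Op 9: C0 write [C0 write: invalidate ['C1=M'] -> C0=M] -> [M,I]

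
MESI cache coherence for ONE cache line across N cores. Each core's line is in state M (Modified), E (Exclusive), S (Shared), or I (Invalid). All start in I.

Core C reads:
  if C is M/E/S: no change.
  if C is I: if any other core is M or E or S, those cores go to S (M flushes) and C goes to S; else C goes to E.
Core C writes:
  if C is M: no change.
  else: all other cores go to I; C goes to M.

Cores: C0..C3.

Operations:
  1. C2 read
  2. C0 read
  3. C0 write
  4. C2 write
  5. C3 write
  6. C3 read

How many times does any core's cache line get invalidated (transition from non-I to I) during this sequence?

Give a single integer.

Op 1: C2 read [C2 read from I: no other sharers -> C2=E (exclusive)] -> [I,I,E,I] (invalidations this op: 0; running total: 0)
Op 2: C0 read [C0 read from I: others=['C2=E'] -> C0=S, others downsized to S] -> [S,I,S,I] (invalidations this op: 0; running total: 0)
Op 3: C0 write [C0 write: invalidate ['C2=S'] -> C0=M] -> [M,I,I,I] (invalidations this op: 1; running total: 1)
Op 4: C2 write [C2 write: invalidate ['C0=M'] -> C2=M] -> [I,I,M,I] (invalidations this op: 1; running total: 2)
Op 5: C3 write [C3 write: invalidate ['C2=M'] -> C3=M] -> [I,I,I,M] (invalidations this op: 1; running total: 3)
Op 6: C3 read [C3 read: already in M, no change] -> [I,I,I,M] (invalidations this op: 0; running total: 3)

Answer: 3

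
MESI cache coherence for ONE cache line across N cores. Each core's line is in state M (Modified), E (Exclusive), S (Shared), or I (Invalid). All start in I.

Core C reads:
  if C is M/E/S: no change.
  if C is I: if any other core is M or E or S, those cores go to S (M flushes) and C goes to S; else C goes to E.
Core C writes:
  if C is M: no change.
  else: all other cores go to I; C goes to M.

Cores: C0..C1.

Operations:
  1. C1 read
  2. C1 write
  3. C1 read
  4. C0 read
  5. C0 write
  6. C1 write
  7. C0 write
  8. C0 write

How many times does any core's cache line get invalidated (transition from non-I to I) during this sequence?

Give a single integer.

Op 1: C1 read [C1 read from I: no other sharers -> C1=E (exclusive)] -> [I,E] (invalidations this op: 0; running total: 0)
Op 2: C1 write [C1 write: invalidate none -> C1=M] -> [I,M] (invalidations this op: 0; running total: 0)
Op 3: C1 read [C1 read: already in M, no change] -> [I,M] (invalidations this op: 0; running total: 0)
Op 4: C0 read [C0 read from I: others=['C1=M'] -> C0=S, others downsized to S] -> [S,S] (invalidations this op: 0; running total: 0)
Op 5: C0 write [C0 write: invalidate ['C1=S'] -> C0=M] -> [M,I] (invalidations this op: 1; running total: 1)
Op 6: C1 write [C1 write: invalidate ['C0=M'] -> C1=M] -> [I,M] (invalidations this op: 1; running total: 2)
Op 7: C0 write [C0 write: invalidate ['C1=M'] -> C0=M] -> [M,I] (invalidations this op: 1; running total: 3)
Op 8: C0 write [C0 write: already M (modified), no change] -> [M,I] (invalidations this op: 0; running total: 3)

Answer: 3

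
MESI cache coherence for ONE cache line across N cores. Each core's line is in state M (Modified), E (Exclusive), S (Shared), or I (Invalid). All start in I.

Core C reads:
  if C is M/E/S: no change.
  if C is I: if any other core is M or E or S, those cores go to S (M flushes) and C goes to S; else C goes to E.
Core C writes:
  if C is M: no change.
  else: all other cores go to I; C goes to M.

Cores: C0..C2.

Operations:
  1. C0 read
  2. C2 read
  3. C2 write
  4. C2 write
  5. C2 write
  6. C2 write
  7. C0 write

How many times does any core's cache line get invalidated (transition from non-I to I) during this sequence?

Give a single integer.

Op 1: C0 read [C0 read from I: no other sharers -> C0=E (exclusive)] -> [E,I,I] (invalidations this op: 0; running total: 0)
Op 2: C2 read [C2 read from I: others=['C0=E'] -> C2=S, others downsized to S] -> [S,I,S] (invalidations this op: 0; running total: 0)
Op 3: C2 write [C2 write: invalidate ['C0=S'] -> C2=M] -> [I,I,M] (invalidations this op: 1; running total: 1)
Op 4: C2 write [C2 write: already M (modified), no change] -> [I,I,M] (invalidations this op: 0; running total: 1)
Op 5: C2 write [C2 write: already M (modified), no change] -> [I,I,M] (invalidations this op: 0; running total: 1)
Op 6: C2 write [C2 write: already M (modified), no change] -> [I,I,M] (invalidations this op: 0; running total: 1)
Op 7: C0 write [C0 write: invalidate ['C2=M'] -> C0=M] -> [M,I,I] (invalidations this op: 1; running total: 2)

Answer: 2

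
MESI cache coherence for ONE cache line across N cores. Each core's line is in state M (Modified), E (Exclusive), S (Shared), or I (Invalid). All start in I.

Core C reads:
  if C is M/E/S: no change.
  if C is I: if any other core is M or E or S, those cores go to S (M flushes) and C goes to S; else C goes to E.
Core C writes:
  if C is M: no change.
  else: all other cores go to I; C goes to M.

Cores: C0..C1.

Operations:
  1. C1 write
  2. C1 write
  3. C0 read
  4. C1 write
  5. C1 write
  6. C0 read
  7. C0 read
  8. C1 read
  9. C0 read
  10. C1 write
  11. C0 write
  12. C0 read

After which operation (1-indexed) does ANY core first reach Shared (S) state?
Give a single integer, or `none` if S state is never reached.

Answer: 3

Derivation:
Op 1: C1 write [C1 write: invalidate none -> C1=M] -> [I,M]
Op 2: C1 write [C1 write: already M (modified), no change] -> [I,M]
Op 3: C0 read [C0 read from I: others=['C1=M'] -> C0=S, others downsized to S] -> [S,S]
  -> First S state at op 3; remaining ops need not be traced.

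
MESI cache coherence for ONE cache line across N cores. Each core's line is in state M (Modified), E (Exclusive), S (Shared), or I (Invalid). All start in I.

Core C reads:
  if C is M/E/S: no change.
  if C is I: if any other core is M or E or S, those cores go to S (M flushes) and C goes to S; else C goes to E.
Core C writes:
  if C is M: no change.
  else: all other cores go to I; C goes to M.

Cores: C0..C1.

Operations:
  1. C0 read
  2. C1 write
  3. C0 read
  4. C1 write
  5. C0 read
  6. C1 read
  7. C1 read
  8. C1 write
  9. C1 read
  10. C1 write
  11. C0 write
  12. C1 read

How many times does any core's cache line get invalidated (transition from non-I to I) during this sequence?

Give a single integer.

Op 1: C0 read [C0 read from I: no other sharers -> C0=E (exclusive)] -> [E,I] (invalidations this op: 0; running total: 0)
Op 2: C1 write [C1 write: invalidate ['C0=E'] -> C1=M] -> [I,M] (invalidations this op: 1; running total: 1)
Op 3: C0 read [C0 read from I: others=['C1=M'] -> C0=S, others downsized to S] -> [S,S] (invalidations this op: 0; running total: 1)
Op 4: C1 write [C1 write: invalidate ['C0=S'] -> C1=M] -> [I,M] (invalidations this op: 1; running total: 2)
Op 5: C0 read [C0 read from I: others=['C1=M'] -> C0=S, others downsized to S] -> [S,S] (invalidations this op: 0; running total: 2)
Op 6: C1 read [C1 read: already in S, no change] -> [S,S] (invalidations this op: 0; running total: 2)
Op 7: C1 read [C1 read: already in S, no change] -> [S,S] (invalidations this op: 0; running total: 2)
Op 8: C1 write [C1 write: invalidate ['C0=S'] -> C1=M] -> [I,M] (invalidations this op: 1; running total: 3)
Op 9: C1 read [C1 read: already in M, no change] -> [I,M] (invalidations this op: 0; running total: 3)
Op 10: C1 write [C1 write: already M (modified), no change] -> [I,M] (invalidations this op: 0; running total: 3)
Op 11: C0 write [C0 write: invalidate ['C1=M'] -> C0=M] -> [M,I] (invalidations this op: 1; running total: 4)
Op 12: C1 read [C1 read from I: others=['C0=M'] -> C1=S, others downsized to S] -> [S,S] (invalidations this op: 0; running total: 4)

Answer: 4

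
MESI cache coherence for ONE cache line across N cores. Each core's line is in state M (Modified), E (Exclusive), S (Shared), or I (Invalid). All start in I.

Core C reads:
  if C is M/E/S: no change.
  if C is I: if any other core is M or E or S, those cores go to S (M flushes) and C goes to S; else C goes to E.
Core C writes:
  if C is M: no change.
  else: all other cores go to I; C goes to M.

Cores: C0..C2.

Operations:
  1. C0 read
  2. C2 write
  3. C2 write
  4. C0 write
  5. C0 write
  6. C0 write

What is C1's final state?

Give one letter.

Answer: I

Derivation:
Op 1: C0 read [C0 read from I: no other sharers -> C0=E (exclusive)] -> [E,I,I]
Op 2: C2 write [C2 write: invalidate ['C0=E'] -> C2=M] -> [I,I,M]
Op 3: C2 write [C2 write: already M (modified), no change] -> [I,I,M]
Op 4: C0 write [C0 write: invalidate ['C2=M'] -> C0=M] -> [M,I,I]
Op 5: C0 write [C0 write: already M (modified), no change] -> [M,I,I]
Op 6: C0 write [C0 write: already M (modified), no change] -> [M,I,I]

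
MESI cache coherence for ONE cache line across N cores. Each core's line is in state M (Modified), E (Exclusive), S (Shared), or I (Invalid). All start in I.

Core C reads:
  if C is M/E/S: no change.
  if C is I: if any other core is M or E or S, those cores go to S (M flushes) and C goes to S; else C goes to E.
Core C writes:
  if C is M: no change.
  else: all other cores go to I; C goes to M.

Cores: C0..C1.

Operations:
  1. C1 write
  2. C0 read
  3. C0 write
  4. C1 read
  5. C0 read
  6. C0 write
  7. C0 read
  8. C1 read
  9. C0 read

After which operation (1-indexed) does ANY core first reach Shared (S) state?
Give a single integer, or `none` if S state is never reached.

Op 1: C1 write [C1 write: invalidate none -> C1=M] -> [I,M]
Op 2: C0 read [C0 read from I: others=['C1=M'] -> C0=S, others downsized to S] -> [S,S]
  -> First S state at op 2; remaining ops need not be traced.

Answer: 2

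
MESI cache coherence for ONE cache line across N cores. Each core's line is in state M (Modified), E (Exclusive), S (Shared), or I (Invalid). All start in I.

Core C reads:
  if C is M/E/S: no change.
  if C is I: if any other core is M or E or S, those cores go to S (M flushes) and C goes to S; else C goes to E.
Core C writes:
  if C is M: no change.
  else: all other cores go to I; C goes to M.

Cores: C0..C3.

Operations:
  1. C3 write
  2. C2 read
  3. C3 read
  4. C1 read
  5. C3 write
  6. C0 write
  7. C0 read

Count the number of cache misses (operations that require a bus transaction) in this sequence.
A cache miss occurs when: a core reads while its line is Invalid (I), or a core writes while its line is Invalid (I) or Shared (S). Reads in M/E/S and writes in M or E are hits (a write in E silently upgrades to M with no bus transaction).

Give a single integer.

Answer: 5

Derivation:
Op 1: C3 write [C3 write: invalidate none -> C3=M] -> [I,I,I,M] [MISS #1: write from I]
Op 2: C2 read [C2 read from I: others=['C3=M'] -> C2=S, others downsized to S] -> [I,I,S,S] [MISS #2: read from I]
Op 3: C3 read [C3 read: already in S, no change] -> [I,I,S,S] [hit: read from S]
Op 4: C1 read [C1 read from I: others=['C2=S', 'C3=S'] -> C1=S, others downsized to S] -> [I,S,S,S] [MISS #3: read from I]
Op 5: C3 write [C3 write: invalidate ['C1=S', 'C2=S'] -> C3=M] -> [I,I,I,M] [MISS #4: write from S]
Op 6: C0 write [C0 write: invalidate ['C3=M'] -> C0=M] -> [M,I,I,I] [MISS #5: write from I]
Op 7: C0 read [C0 read: already in M, no change] -> [M,I,I,I] [hit: read from M]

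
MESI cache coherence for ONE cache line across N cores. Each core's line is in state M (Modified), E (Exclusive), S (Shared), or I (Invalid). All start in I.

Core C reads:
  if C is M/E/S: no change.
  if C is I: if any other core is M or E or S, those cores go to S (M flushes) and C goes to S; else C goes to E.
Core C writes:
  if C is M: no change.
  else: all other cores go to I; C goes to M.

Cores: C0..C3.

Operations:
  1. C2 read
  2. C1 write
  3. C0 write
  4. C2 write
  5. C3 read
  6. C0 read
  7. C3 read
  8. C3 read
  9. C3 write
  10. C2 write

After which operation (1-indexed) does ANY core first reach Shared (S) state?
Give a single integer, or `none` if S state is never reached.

Answer: 5

Derivation:
Op 1: C2 read [C2 read from I: no other sharers -> C2=E (exclusive)] -> [I,I,E,I]
Op 2: C1 write [C1 write: invalidate ['C2=E'] -> C1=M] -> [I,M,I,I]
Op 3: C0 write [C0 write: invalidate ['C1=M'] -> C0=M] -> [M,I,I,I]
Op 4: C2 write [C2 write: invalidate ['C0=M'] -> C2=M] -> [I,I,M,I]
Op 5: C3 read [C3 read from I: others=['C2=M'] -> C3=S, others downsized to S] -> [I,I,S,S]
  -> First S state at op 5; remaining ops need not be traced.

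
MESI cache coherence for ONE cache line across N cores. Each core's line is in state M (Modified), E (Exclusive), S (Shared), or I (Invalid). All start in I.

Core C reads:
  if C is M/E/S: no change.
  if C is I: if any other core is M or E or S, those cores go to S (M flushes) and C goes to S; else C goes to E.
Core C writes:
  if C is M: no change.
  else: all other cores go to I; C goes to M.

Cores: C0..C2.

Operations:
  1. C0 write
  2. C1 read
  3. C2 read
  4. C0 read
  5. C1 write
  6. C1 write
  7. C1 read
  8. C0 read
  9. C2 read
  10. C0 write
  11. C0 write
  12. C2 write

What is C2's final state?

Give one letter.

Op 1: C0 write [C0 write: invalidate none -> C0=M] -> [M,I,I]
Op 2: C1 read [C1 read from I: others=['C0=M'] -> C1=S, others downsized to S] -> [S,S,I]
Op 3: C2 read [C2 read from I: others=['C0=S', 'C1=S'] -> C2=S, others downsized to S] -> [S,S,S]
Op 4: C0 read [C0 read: already in S, no change] -> [S,S,S]
Op 5: C1 write [C1 write: invalidate ['C0=S', 'C2=S'] -> C1=M] -> [I,M,I]
Op 6: C1 write [C1 write: already M (modified), no change] -> [I,M,I]
Op 7: C1 read [C1 read: already in M, no change] -> [I,M,I]
Op 8: C0 read [C0 read from I: others=['C1=M'] -> C0=S, others downsized to S] -> [S,S,I]
Op 9: C2 read [C2 read from I: others=['C0=S', 'C1=S'] -> C2=S, others downsized to S] -> [S,S,S]
Op 10: C0 write [C0 write: invalidate ['C1=S', 'C2=S'] -> C0=M] -> [M,I,I]
Op 11: C0 write [C0 write: already M (modified), no change] -> [M,I,I]
Op 12: C2 write [C2 write: invalidate ['C0=M'] -> C2=M] -> [I,I,M]

Answer: M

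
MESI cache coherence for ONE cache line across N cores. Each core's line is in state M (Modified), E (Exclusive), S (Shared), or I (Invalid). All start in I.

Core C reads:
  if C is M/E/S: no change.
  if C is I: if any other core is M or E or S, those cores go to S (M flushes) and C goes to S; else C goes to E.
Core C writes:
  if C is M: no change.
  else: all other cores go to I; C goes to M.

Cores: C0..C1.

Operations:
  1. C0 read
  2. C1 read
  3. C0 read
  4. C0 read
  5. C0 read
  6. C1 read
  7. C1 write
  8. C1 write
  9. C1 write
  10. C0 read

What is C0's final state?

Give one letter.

Op 1: C0 read [C0 read from I: no other sharers -> C0=E (exclusive)] -> [E,I]
Op 2: C1 read [C1 read from I: others=['C0=E'] -> C1=S, others downsized to S] -> [S,S]
Op 3: C0 read [C0 read: already in S, no change] -> [S,S]
Op 4: C0 read [C0 read: already in S, no change] -> [S,S]
Op 5: C0 read [C0 read: already in S, no change] -> [S,S]
Op 6: C1 read [C1 read: already in S, no change] -> [S,S]
Op 7: C1 write [C1 write: invalidate ['C0=S'] -> C1=M] -> [I,M]
Op 8: C1 write [C1 write: already M (modified), no change] -> [I,M]
Op 9: C1 write [C1 write: already M (modified), no change] -> [I,M]
Op 10: C0 read [C0 read from I: others=['C1=M'] -> C0=S, others downsized to S] -> [S,S]

Answer: S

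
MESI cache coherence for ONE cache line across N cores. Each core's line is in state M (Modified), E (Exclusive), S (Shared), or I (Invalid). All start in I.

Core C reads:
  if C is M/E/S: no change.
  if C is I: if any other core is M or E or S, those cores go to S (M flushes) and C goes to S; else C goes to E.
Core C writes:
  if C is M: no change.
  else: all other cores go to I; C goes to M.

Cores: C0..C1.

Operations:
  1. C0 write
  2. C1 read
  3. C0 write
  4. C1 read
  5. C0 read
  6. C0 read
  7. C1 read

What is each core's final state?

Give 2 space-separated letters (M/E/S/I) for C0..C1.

Answer: S S

Derivation:
Op 1: C0 write [C0 write: invalidate none -> C0=M] -> [M,I]
Op 2: C1 read [C1 read from I: others=['C0=M'] -> C1=S, others downsized to S] -> [S,S]
Op 3: C0 write [C0 write: invalidate ['C1=S'] -> C0=M] -> [M,I]
Op 4: C1 read [C1 read from I: others=['C0=M'] -> C1=S, others downsized to S] -> [S,S]
Op 5: C0 read [C0 read: already in S, no change] -> [S,S]
Op 6: C0 read [C0 read: already in S, no change] -> [S,S]
Op 7: C1 read [C1 read: already in S, no change] -> [S,S]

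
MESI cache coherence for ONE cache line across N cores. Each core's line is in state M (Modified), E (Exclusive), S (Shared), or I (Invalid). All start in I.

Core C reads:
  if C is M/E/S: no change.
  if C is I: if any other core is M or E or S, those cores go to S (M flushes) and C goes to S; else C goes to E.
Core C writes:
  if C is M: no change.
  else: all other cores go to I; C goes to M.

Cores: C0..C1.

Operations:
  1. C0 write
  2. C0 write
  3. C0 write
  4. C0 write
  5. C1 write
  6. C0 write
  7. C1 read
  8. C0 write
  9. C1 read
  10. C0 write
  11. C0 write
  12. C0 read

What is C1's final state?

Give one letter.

Answer: I

Derivation:
Op 1: C0 write [C0 write: invalidate none -> C0=M] -> [M,I]
Op 2: C0 write [C0 write: already M (modified), no change] -> [M,I]
Op 3: C0 write [C0 write: already M (modified), no change] -> [M,I]
Op 4: C0 write [C0 write: already M (modified), no change] -> [M,I]
Op 5: C1 write [C1 write: invalidate ['C0=M'] -> C1=M] -> [I,M]
Op 6: C0 write [C0 write: invalidate ['C1=M'] -> C0=M] -> [M,I]
Op 7: C1 read [C1 read from I: others=['C0=M'] -> C1=S, others downsized to S] -> [S,S]
Op 8: C0 write [C0 write: invalidate ['C1=S'] -> C0=M] -> [M,I]
Op 9: C1 read [C1 read from I: others=['C0=M'] -> C1=S, others downsized to S] -> [S,S]
Op 10: C0 write [C0 write: invalidate ['C1=S'] -> C0=M] -> [M,I]
Op 11: C0 write [C0 write: already M (modified), no change] -> [M,I]
Op 12: C0 read [C0 read: already in M, no change] -> [M,I]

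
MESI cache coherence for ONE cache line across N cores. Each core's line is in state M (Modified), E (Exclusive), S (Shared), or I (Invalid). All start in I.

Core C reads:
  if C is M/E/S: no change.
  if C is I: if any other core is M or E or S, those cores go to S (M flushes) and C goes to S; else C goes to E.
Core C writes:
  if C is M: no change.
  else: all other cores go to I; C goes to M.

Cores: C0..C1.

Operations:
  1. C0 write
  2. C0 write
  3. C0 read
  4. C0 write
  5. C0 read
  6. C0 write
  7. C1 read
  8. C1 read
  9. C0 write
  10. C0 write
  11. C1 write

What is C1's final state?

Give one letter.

Op 1: C0 write [C0 write: invalidate none -> C0=M] -> [M,I]
Op 2: C0 write [C0 write: already M (modified), no change] -> [M,I]
Op 3: C0 read [C0 read: already in M, no change] -> [M,I]
Op 4: C0 write [C0 write: already M (modified), no change] -> [M,I]
Op 5: C0 read [C0 read: already in M, no change] -> [M,I]
Op 6: C0 write [C0 write: already M (modified), no change] -> [M,I]
Op 7: C1 read [C1 read from I: others=['C0=M'] -> C1=S, others downsized to S] -> [S,S]
Op 8: C1 read [C1 read: already in S, no change] -> [S,S]
Op 9: C0 write [C0 write: invalidate ['C1=S'] -> C0=M] -> [M,I]
Op 10: C0 write [C0 write: already M (modified), no change] -> [M,I]
Op 11: C1 write [C1 write: invalidate ['C0=M'] -> C1=M] -> [I,M]

Answer: M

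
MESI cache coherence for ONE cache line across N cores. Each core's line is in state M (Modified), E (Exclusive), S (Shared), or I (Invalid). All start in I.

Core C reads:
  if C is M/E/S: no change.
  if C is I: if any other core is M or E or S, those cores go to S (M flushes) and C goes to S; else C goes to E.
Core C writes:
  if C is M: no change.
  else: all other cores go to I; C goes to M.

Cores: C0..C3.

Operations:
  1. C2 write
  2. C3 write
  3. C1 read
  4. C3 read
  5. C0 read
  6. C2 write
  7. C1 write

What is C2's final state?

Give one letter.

Answer: I

Derivation:
Op 1: C2 write [C2 write: invalidate none -> C2=M] -> [I,I,M,I]
Op 2: C3 write [C3 write: invalidate ['C2=M'] -> C3=M] -> [I,I,I,M]
Op 3: C1 read [C1 read from I: others=['C3=M'] -> C1=S, others downsized to S] -> [I,S,I,S]
Op 4: C3 read [C3 read: already in S, no change] -> [I,S,I,S]
Op 5: C0 read [C0 read from I: others=['C1=S', 'C3=S'] -> C0=S, others downsized to S] -> [S,S,I,S]
Op 6: C2 write [C2 write: invalidate ['C0=S', 'C1=S', 'C3=S'] -> C2=M] -> [I,I,M,I]
Op 7: C1 write [C1 write: invalidate ['C2=M'] -> C1=M] -> [I,M,I,I]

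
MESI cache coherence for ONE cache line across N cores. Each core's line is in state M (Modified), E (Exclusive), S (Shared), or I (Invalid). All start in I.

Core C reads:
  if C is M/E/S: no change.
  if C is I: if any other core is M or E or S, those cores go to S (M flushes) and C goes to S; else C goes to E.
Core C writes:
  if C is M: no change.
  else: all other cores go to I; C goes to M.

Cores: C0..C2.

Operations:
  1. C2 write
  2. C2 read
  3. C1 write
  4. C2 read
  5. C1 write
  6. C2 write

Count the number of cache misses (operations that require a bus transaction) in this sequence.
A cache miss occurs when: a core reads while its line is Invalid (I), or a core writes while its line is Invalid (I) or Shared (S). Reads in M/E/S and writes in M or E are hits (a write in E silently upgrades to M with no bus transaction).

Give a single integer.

Answer: 5

Derivation:
Op 1: C2 write [C2 write: invalidate none -> C2=M] -> [I,I,M] [MISS #1: write from I]
Op 2: C2 read [C2 read: already in M, no change] -> [I,I,M] [hit: read from M]
Op 3: C1 write [C1 write: invalidate ['C2=M'] -> C1=M] -> [I,M,I] [MISS #2: write from I]
Op 4: C2 read [C2 read from I: others=['C1=M'] -> C2=S, others downsized to S] -> [I,S,S] [MISS #3: read from I]
Op 5: C1 write [C1 write: invalidate ['C2=S'] -> C1=M] -> [I,M,I] [MISS #4: write from S]
Op 6: C2 write [C2 write: invalidate ['C1=M'] -> C2=M] -> [I,I,M] [MISS #5: write from I]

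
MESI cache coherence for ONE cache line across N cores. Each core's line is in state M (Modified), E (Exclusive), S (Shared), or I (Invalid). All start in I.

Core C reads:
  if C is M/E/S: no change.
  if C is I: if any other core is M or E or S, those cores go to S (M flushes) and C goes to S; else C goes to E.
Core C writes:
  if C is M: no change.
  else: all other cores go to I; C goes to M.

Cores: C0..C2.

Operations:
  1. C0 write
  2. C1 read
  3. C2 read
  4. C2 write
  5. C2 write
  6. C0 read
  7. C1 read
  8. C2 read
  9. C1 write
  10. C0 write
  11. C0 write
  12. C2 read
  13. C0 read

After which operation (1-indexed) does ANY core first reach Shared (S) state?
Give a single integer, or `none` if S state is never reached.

Op 1: C0 write [C0 write: invalidate none -> C0=M] -> [M,I,I]
Op 2: C1 read [C1 read from I: others=['C0=M'] -> C1=S, others downsized to S] -> [S,S,I]
  -> First S state at op 2; remaining ops need not be traced.

Answer: 2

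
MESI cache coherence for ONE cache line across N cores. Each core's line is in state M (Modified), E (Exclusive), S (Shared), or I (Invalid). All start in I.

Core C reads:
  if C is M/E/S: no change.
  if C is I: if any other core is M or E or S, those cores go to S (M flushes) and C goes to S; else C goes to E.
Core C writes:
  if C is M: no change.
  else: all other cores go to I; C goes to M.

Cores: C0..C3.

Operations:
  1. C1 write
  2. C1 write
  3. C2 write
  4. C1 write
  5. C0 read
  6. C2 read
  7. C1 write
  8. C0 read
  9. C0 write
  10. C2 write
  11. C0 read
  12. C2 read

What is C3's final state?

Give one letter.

Answer: I

Derivation:
Op 1: C1 write [C1 write: invalidate none -> C1=M] -> [I,M,I,I]
Op 2: C1 write [C1 write: already M (modified), no change] -> [I,M,I,I]
Op 3: C2 write [C2 write: invalidate ['C1=M'] -> C2=M] -> [I,I,M,I]
Op 4: C1 write [C1 write: invalidate ['C2=M'] -> C1=M] -> [I,M,I,I]
Op 5: C0 read [C0 read from I: others=['C1=M'] -> C0=S, others downsized to S] -> [S,S,I,I]
Op 6: C2 read [C2 read from I: others=['C0=S', 'C1=S'] -> C2=S, others downsized to S] -> [S,S,S,I]
Op 7: C1 write [C1 write: invalidate ['C0=S', 'C2=S'] -> C1=M] -> [I,M,I,I]
Op 8: C0 read [C0 read from I: others=['C1=M'] -> C0=S, others downsized to S] -> [S,S,I,I]
Op 9: C0 write [C0 write: invalidate ['C1=S'] -> C0=M] -> [M,I,I,I]
Op 10: C2 write [C2 write: invalidate ['C0=M'] -> C2=M] -> [I,I,M,I]
Op 11: C0 read [C0 read from I: others=['C2=M'] -> C0=S, others downsized to S] -> [S,I,S,I]
Op 12: C2 read [C2 read: already in S, no change] -> [S,I,S,I]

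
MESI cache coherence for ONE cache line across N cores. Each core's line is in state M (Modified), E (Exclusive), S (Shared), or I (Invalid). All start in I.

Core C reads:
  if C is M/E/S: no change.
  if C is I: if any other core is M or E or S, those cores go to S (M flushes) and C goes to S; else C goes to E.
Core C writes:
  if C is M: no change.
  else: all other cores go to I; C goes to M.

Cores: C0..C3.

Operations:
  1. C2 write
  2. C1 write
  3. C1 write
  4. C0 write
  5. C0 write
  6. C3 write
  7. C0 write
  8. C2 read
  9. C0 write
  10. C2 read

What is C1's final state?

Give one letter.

Op 1: C2 write [C2 write: invalidate none -> C2=M] -> [I,I,M,I]
Op 2: C1 write [C1 write: invalidate ['C2=M'] -> C1=M] -> [I,M,I,I]
Op 3: C1 write [C1 write: already M (modified), no change] -> [I,M,I,I]
Op 4: C0 write [C0 write: invalidate ['C1=M'] -> C0=M] -> [M,I,I,I]
Op 5: C0 write [C0 write: already M (modified), no change] -> [M,I,I,I]
Op 6: C3 write [C3 write: invalidate ['C0=M'] -> C3=M] -> [I,I,I,M]
Op 7: C0 write [C0 write: invalidate ['C3=M'] -> C0=M] -> [M,I,I,I]
Op 8: C2 read [C2 read from I: others=['C0=M'] -> C2=S, others downsized to S] -> [S,I,S,I]
Op 9: C0 write [C0 write: invalidate ['C2=S'] -> C0=M] -> [M,I,I,I]
Op 10: C2 read [C2 read from I: others=['C0=M'] -> C2=S, others downsized to S] -> [S,I,S,I]

Answer: I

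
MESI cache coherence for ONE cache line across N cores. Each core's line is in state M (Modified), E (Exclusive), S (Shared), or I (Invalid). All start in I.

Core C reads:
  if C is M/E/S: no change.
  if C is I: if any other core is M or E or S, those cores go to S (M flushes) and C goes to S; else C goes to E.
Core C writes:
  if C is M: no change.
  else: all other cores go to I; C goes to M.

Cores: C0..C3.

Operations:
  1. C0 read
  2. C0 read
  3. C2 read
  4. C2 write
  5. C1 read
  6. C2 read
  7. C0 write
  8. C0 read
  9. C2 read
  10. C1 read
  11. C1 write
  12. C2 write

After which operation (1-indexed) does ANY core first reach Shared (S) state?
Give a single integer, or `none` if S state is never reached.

Op 1: C0 read [C0 read from I: no other sharers -> C0=E (exclusive)] -> [E,I,I,I]
Op 2: C0 read [C0 read: already in E, no change] -> [E,I,I,I]
Op 3: C2 read [C2 read from I: others=['C0=E'] -> C2=S, others downsized to S] -> [S,I,S,I]
  -> First S state at op 3; remaining ops need not be traced.

Answer: 3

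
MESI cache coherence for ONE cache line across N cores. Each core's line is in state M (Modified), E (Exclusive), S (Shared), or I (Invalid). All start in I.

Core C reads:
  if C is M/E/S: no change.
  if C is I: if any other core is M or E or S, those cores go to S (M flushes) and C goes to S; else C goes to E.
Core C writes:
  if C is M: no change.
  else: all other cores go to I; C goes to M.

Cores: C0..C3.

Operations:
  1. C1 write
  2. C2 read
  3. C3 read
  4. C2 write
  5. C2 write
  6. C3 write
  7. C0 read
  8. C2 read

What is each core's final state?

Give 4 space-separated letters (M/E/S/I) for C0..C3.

Op 1: C1 write [C1 write: invalidate none -> C1=M] -> [I,M,I,I]
Op 2: C2 read [C2 read from I: others=['C1=M'] -> C2=S, others downsized to S] -> [I,S,S,I]
Op 3: C3 read [C3 read from I: others=['C1=S', 'C2=S'] -> C3=S, others downsized to S] -> [I,S,S,S]
Op 4: C2 write [C2 write: invalidate ['C1=S', 'C3=S'] -> C2=M] -> [I,I,M,I]
Op 5: C2 write [C2 write: already M (modified), no change] -> [I,I,M,I]
Op 6: C3 write [C3 write: invalidate ['C2=M'] -> C3=M] -> [I,I,I,M]
Op 7: C0 read [C0 read from I: others=['C3=M'] -> C0=S, others downsized to S] -> [S,I,I,S]
Op 8: C2 read [C2 read from I: others=['C0=S', 'C3=S'] -> C2=S, others downsized to S] -> [S,I,S,S]

Answer: S I S S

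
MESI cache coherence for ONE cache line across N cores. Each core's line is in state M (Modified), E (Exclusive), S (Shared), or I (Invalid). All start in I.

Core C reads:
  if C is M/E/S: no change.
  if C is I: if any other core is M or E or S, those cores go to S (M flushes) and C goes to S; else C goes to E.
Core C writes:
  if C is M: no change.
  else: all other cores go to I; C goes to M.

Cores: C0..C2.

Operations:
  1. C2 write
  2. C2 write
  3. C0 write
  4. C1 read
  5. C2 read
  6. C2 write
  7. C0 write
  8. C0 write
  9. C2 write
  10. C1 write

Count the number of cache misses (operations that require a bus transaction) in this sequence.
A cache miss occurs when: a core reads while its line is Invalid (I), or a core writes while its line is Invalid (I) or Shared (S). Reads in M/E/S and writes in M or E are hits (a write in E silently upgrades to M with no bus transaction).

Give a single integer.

Answer: 8

Derivation:
Op 1: C2 write [C2 write: invalidate none -> C2=M] -> [I,I,M] [MISS #1: write from I]
Op 2: C2 write [C2 write: already M (modified), no change] -> [I,I,M] [hit: write from M]
Op 3: C0 write [C0 write: invalidate ['C2=M'] -> C0=M] -> [M,I,I] [MISS #2: write from I]
Op 4: C1 read [C1 read from I: others=['C0=M'] -> C1=S, others downsized to S] -> [S,S,I] [MISS #3: read from I]
Op 5: C2 read [C2 read from I: others=['C0=S', 'C1=S'] -> C2=S, others downsized to S] -> [S,S,S] [MISS #4: read from I]
Op 6: C2 write [C2 write: invalidate ['C0=S', 'C1=S'] -> C2=M] -> [I,I,M] [MISS #5: write from S]
Op 7: C0 write [C0 write: invalidate ['C2=M'] -> C0=M] -> [M,I,I] [MISS #6: write from I]
Op 8: C0 write [C0 write: already M (modified), no change] -> [M,I,I] [hit: write from M]
Op 9: C2 write [C2 write: invalidate ['C0=M'] -> C2=M] -> [I,I,M] [MISS #7: write from I]
Op 10: C1 write [C1 write: invalidate ['C2=M'] -> C1=M] -> [I,M,I] [MISS #8: write from I]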